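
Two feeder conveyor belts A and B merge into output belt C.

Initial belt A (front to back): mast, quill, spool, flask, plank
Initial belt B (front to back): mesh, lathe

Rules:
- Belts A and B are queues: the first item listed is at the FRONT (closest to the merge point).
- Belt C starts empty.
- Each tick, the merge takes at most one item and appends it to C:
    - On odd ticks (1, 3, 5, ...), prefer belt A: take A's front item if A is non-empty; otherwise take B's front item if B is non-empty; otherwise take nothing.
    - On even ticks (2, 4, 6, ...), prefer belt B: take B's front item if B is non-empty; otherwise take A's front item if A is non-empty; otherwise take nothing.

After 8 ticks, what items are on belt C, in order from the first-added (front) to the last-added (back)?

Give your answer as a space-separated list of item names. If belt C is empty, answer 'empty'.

Tick 1: prefer A, take mast from A; A=[quill,spool,flask,plank] B=[mesh,lathe] C=[mast]
Tick 2: prefer B, take mesh from B; A=[quill,spool,flask,plank] B=[lathe] C=[mast,mesh]
Tick 3: prefer A, take quill from A; A=[spool,flask,plank] B=[lathe] C=[mast,mesh,quill]
Tick 4: prefer B, take lathe from B; A=[spool,flask,plank] B=[-] C=[mast,mesh,quill,lathe]
Tick 5: prefer A, take spool from A; A=[flask,plank] B=[-] C=[mast,mesh,quill,lathe,spool]
Tick 6: prefer B, take flask from A; A=[plank] B=[-] C=[mast,mesh,quill,lathe,spool,flask]
Tick 7: prefer A, take plank from A; A=[-] B=[-] C=[mast,mesh,quill,lathe,spool,flask,plank]
Tick 8: prefer B, both empty, nothing taken; A=[-] B=[-] C=[mast,mesh,quill,lathe,spool,flask,plank]

Answer: mast mesh quill lathe spool flask plank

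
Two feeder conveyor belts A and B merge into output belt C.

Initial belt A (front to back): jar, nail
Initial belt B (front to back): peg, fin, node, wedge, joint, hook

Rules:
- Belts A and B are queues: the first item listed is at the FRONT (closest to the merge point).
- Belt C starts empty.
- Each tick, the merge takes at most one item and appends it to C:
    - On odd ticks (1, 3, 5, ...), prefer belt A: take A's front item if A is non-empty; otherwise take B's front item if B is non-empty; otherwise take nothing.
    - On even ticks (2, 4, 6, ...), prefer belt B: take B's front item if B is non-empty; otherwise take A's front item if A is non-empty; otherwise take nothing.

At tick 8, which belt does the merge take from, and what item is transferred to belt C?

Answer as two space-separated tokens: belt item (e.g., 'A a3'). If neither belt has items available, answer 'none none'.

Tick 1: prefer A, take jar from A; A=[nail] B=[peg,fin,node,wedge,joint,hook] C=[jar]
Tick 2: prefer B, take peg from B; A=[nail] B=[fin,node,wedge,joint,hook] C=[jar,peg]
Tick 3: prefer A, take nail from A; A=[-] B=[fin,node,wedge,joint,hook] C=[jar,peg,nail]
Tick 4: prefer B, take fin from B; A=[-] B=[node,wedge,joint,hook] C=[jar,peg,nail,fin]
Tick 5: prefer A, take node from B; A=[-] B=[wedge,joint,hook] C=[jar,peg,nail,fin,node]
Tick 6: prefer B, take wedge from B; A=[-] B=[joint,hook] C=[jar,peg,nail,fin,node,wedge]
Tick 7: prefer A, take joint from B; A=[-] B=[hook] C=[jar,peg,nail,fin,node,wedge,joint]
Tick 8: prefer B, take hook from B; A=[-] B=[-] C=[jar,peg,nail,fin,node,wedge,joint,hook]

Answer: B hook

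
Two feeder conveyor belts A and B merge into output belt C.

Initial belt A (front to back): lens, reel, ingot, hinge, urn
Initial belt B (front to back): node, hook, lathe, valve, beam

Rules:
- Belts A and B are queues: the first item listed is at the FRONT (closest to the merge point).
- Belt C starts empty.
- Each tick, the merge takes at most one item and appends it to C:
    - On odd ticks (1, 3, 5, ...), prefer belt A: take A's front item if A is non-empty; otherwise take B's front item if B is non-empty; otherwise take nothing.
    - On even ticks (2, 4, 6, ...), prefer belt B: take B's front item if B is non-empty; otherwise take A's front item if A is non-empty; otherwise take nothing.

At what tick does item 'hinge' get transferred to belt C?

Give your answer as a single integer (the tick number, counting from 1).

Answer: 7

Derivation:
Tick 1: prefer A, take lens from A; A=[reel,ingot,hinge,urn] B=[node,hook,lathe,valve,beam] C=[lens]
Tick 2: prefer B, take node from B; A=[reel,ingot,hinge,urn] B=[hook,lathe,valve,beam] C=[lens,node]
Tick 3: prefer A, take reel from A; A=[ingot,hinge,urn] B=[hook,lathe,valve,beam] C=[lens,node,reel]
Tick 4: prefer B, take hook from B; A=[ingot,hinge,urn] B=[lathe,valve,beam] C=[lens,node,reel,hook]
Tick 5: prefer A, take ingot from A; A=[hinge,urn] B=[lathe,valve,beam] C=[lens,node,reel,hook,ingot]
Tick 6: prefer B, take lathe from B; A=[hinge,urn] B=[valve,beam] C=[lens,node,reel,hook,ingot,lathe]
Tick 7: prefer A, take hinge from A; A=[urn] B=[valve,beam] C=[lens,node,reel,hook,ingot,lathe,hinge]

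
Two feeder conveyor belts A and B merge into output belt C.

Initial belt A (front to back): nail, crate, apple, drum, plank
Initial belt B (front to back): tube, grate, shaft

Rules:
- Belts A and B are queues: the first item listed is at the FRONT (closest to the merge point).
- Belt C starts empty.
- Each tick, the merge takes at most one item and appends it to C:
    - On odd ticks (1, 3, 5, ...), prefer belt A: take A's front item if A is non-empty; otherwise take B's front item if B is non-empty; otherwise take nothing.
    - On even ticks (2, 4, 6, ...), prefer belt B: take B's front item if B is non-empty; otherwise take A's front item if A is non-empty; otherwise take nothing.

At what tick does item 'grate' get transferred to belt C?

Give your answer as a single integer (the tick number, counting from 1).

Tick 1: prefer A, take nail from A; A=[crate,apple,drum,plank] B=[tube,grate,shaft] C=[nail]
Tick 2: prefer B, take tube from B; A=[crate,apple,drum,plank] B=[grate,shaft] C=[nail,tube]
Tick 3: prefer A, take crate from A; A=[apple,drum,plank] B=[grate,shaft] C=[nail,tube,crate]
Tick 4: prefer B, take grate from B; A=[apple,drum,plank] B=[shaft] C=[nail,tube,crate,grate]

Answer: 4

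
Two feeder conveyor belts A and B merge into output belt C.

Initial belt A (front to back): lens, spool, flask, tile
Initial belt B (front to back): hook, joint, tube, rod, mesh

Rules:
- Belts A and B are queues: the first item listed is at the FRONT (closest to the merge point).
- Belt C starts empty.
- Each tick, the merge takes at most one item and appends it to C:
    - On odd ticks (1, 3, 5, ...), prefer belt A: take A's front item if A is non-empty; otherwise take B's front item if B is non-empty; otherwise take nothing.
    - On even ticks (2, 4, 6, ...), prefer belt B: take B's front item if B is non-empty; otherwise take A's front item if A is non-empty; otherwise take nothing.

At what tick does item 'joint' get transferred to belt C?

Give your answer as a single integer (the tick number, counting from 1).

Answer: 4

Derivation:
Tick 1: prefer A, take lens from A; A=[spool,flask,tile] B=[hook,joint,tube,rod,mesh] C=[lens]
Tick 2: prefer B, take hook from B; A=[spool,flask,tile] B=[joint,tube,rod,mesh] C=[lens,hook]
Tick 3: prefer A, take spool from A; A=[flask,tile] B=[joint,tube,rod,mesh] C=[lens,hook,spool]
Tick 4: prefer B, take joint from B; A=[flask,tile] B=[tube,rod,mesh] C=[lens,hook,spool,joint]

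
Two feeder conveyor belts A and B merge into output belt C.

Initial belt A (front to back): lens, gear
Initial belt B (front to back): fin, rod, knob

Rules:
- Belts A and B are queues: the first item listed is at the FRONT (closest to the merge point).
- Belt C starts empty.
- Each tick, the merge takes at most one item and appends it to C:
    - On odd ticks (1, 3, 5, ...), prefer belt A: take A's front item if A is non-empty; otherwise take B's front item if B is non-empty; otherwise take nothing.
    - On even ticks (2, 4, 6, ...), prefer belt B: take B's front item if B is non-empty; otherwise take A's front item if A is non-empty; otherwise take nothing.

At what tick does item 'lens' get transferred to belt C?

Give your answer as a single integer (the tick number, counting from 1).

Answer: 1

Derivation:
Tick 1: prefer A, take lens from A; A=[gear] B=[fin,rod,knob] C=[lens]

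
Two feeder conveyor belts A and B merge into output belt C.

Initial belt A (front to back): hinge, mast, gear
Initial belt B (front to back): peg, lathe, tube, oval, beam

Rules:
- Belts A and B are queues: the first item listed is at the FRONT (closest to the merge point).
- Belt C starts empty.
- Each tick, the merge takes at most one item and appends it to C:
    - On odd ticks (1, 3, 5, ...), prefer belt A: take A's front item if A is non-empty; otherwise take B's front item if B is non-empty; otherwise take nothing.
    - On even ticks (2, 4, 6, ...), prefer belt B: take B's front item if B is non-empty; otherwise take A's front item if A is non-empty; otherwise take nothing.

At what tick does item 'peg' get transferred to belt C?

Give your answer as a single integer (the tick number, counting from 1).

Tick 1: prefer A, take hinge from A; A=[mast,gear] B=[peg,lathe,tube,oval,beam] C=[hinge]
Tick 2: prefer B, take peg from B; A=[mast,gear] B=[lathe,tube,oval,beam] C=[hinge,peg]

Answer: 2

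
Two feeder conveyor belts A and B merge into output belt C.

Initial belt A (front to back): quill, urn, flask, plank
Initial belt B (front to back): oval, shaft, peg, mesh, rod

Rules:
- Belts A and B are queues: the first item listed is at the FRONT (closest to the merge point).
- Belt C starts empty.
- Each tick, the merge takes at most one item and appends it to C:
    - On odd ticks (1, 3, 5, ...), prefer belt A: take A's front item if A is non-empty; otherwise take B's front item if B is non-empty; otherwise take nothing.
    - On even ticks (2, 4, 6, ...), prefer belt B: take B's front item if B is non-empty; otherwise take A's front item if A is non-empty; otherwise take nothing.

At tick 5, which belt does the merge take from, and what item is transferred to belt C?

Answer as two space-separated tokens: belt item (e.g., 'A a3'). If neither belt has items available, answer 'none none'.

Answer: A flask

Derivation:
Tick 1: prefer A, take quill from A; A=[urn,flask,plank] B=[oval,shaft,peg,mesh,rod] C=[quill]
Tick 2: prefer B, take oval from B; A=[urn,flask,plank] B=[shaft,peg,mesh,rod] C=[quill,oval]
Tick 3: prefer A, take urn from A; A=[flask,plank] B=[shaft,peg,mesh,rod] C=[quill,oval,urn]
Tick 4: prefer B, take shaft from B; A=[flask,plank] B=[peg,mesh,rod] C=[quill,oval,urn,shaft]
Tick 5: prefer A, take flask from A; A=[plank] B=[peg,mesh,rod] C=[quill,oval,urn,shaft,flask]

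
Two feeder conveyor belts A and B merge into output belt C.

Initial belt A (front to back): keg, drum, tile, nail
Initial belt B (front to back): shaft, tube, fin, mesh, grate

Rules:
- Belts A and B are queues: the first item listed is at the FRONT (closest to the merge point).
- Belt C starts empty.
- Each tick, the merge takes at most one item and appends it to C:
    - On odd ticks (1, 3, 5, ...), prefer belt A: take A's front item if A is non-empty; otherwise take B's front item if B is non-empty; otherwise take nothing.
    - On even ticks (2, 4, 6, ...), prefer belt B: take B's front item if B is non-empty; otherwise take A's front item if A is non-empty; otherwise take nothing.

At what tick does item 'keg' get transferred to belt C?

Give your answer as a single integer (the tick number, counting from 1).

Answer: 1

Derivation:
Tick 1: prefer A, take keg from A; A=[drum,tile,nail] B=[shaft,tube,fin,mesh,grate] C=[keg]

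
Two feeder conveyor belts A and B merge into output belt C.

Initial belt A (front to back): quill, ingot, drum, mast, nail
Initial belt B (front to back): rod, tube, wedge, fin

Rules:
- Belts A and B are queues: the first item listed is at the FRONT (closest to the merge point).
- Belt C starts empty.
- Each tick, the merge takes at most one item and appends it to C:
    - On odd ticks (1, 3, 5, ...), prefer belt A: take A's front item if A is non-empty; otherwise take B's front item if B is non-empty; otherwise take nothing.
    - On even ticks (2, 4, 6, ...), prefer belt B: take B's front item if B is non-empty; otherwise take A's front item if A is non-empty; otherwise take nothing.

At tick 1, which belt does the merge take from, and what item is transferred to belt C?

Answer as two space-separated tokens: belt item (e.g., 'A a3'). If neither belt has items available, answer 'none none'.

Tick 1: prefer A, take quill from A; A=[ingot,drum,mast,nail] B=[rod,tube,wedge,fin] C=[quill]

Answer: A quill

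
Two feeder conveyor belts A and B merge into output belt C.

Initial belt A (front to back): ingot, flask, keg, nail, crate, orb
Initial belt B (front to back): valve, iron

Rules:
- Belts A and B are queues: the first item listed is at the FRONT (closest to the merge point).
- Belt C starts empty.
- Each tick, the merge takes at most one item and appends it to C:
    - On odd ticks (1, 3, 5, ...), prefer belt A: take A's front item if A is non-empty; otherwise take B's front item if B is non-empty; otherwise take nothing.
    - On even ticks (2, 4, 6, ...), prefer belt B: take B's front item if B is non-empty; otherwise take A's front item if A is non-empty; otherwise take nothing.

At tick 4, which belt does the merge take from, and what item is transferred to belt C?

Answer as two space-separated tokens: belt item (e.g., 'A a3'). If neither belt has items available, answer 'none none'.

Answer: B iron

Derivation:
Tick 1: prefer A, take ingot from A; A=[flask,keg,nail,crate,orb] B=[valve,iron] C=[ingot]
Tick 2: prefer B, take valve from B; A=[flask,keg,nail,crate,orb] B=[iron] C=[ingot,valve]
Tick 3: prefer A, take flask from A; A=[keg,nail,crate,orb] B=[iron] C=[ingot,valve,flask]
Tick 4: prefer B, take iron from B; A=[keg,nail,crate,orb] B=[-] C=[ingot,valve,flask,iron]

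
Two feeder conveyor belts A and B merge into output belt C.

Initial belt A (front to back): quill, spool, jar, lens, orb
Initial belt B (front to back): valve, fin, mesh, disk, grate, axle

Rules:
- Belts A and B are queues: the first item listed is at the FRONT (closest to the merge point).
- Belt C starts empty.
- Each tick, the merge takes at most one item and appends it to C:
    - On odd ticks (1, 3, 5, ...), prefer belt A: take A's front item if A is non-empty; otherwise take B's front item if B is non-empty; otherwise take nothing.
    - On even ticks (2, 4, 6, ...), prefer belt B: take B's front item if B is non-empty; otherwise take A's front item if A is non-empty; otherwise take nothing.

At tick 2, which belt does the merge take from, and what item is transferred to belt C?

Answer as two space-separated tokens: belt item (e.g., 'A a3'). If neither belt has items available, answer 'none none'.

Tick 1: prefer A, take quill from A; A=[spool,jar,lens,orb] B=[valve,fin,mesh,disk,grate,axle] C=[quill]
Tick 2: prefer B, take valve from B; A=[spool,jar,lens,orb] B=[fin,mesh,disk,grate,axle] C=[quill,valve]

Answer: B valve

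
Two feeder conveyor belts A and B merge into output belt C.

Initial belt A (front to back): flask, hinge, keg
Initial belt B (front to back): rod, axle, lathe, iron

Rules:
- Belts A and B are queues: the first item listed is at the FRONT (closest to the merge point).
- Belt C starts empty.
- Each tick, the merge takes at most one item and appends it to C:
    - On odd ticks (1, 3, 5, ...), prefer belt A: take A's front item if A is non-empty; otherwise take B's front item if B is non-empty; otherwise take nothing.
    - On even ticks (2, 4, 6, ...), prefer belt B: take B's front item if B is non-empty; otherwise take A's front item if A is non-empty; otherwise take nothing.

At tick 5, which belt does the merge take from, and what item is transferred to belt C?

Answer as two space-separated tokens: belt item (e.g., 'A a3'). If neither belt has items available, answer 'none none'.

Tick 1: prefer A, take flask from A; A=[hinge,keg] B=[rod,axle,lathe,iron] C=[flask]
Tick 2: prefer B, take rod from B; A=[hinge,keg] B=[axle,lathe,iron] C=[flask,rod]
Tick 3: prefer A, take hinge from A; A=[keg] B=[axle,lathe,iron] C=[flask,rod,hinge]
Tick 4: prefer B, take axle from B; A=[keg] B=[lathe,iron] C=[flask,rod,hinge,axle]
Tick 5: prefer A, take keg from A; A=[-] B=[lathe,iron] C=[flask,rod,hinge,axle,keg]

Answer: A keg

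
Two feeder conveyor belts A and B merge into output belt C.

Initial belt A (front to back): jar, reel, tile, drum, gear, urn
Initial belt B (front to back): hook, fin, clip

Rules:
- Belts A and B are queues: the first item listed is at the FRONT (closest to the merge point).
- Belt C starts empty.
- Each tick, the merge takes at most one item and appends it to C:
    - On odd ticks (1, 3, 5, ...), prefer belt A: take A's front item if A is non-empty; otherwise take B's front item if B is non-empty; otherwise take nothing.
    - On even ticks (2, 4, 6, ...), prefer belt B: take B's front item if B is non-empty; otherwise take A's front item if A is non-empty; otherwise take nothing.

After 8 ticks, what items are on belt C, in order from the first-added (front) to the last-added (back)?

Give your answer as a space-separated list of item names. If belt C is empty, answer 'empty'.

Tick 1: prefer A, take jar from A; A=[reel,tile,drum,gear,urn] B=[hook,fin,clip] C=[jar]
Tick 2: prefer B, take hook from B; A=[reel,tile,drum,gear,urn] B=[fin,clip] C=[jar,hook]
Tick 3: prefer A, take reel from A; A=[tile,drum,gear,urn] B=[fin,clip] C=[jar,hook,reel]
Tick 4: prefer B, take fin from B; A=[tile,drum,gear,urn] B=[clip] C=[jar,hook,reel,fin]
Tick 5: prefer A, take tile from A; A=[drum,gear,urn] B=[clip] C=[jar,hook,reel,fin,tile]
Tick 6: prefer B, take clip from B; A=[drum,gear,urn] B=[-] C=[jar,hook,reel,fin,tile,clip]
Tick 7: prefer A, take drum from A; A=[gear,urn] B=[-] C=[jar,hook,reel,fin,tile,clip,drum]
Tick 8: prefer B, take gear from A; A=[urn] B=[-] C=[jar,hook,reel,fin,tile,clip,drum,gear]

Answer: jar hook reel fin tile clip drum gear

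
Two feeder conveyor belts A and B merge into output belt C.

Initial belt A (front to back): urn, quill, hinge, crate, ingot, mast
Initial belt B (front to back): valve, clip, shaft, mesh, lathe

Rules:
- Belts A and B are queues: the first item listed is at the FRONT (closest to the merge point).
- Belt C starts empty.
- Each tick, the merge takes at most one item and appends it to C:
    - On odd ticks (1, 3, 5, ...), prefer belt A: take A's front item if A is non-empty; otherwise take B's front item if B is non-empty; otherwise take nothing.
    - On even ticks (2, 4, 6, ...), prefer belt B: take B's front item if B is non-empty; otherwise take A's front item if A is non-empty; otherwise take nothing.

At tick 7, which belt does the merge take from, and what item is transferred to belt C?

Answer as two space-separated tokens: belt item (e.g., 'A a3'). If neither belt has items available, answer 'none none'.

Tick 1: prefer A, take urn from A; A=[quill,hinge,crate,ingot,mast] B=[valve,clip,shaft,mesh,lathe] C=[urn]
Tick 2: prefer B, take valve from B; A=[quill,hinge,crate,ingot,mast] B=[clip,shaft,mesh,lathe] C=[urn,valve]
Tick 3: prefer A, take quill from A; A=[hinge,crate,ingot,mast] B=[clip,shaft,mesh,lathe] C=[urn,valve,quill]
Tick 4: prefer B, take clip from B; A=[hinge,crate,ingot,mast] B=[shaft,mesh,lathe] C=[urn,valve,quill,clip]
Tick 5: prefer A, take hinge from A; A=[crate,ingot,mast] B=[shaft,mesh,lathe] C=[urn,valve,quill,clip,hinge]
Tick 6: prefer B, take shaft from B; A=[crate,ingot,mast] B=[mesh,lathe] C=[urn,valve,quill,clip,hinge,shaft]
Tick 7: prefer A, take crate from A; A=[ingot,mast] B=[mesh,lathe] C=[urn,valve,quill,clip,hinge,shaft,crate]

Answer: A crate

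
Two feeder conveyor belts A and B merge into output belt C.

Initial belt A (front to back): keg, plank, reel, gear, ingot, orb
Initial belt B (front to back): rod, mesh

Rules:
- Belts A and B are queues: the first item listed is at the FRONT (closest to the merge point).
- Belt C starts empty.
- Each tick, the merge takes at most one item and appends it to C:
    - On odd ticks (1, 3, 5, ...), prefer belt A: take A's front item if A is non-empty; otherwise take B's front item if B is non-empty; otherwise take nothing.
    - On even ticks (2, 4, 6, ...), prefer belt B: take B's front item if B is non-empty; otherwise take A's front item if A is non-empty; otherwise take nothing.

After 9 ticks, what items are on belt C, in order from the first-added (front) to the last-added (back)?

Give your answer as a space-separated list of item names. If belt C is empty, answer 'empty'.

Answer: keg rod plank mesh reel gear ingot orb

Derivation:
Tick 1: prefer A, take keg from A; A=[plank,reel,gear,ingot,orb] B=[rod,mesh] C=[keg]
Tick 2: prefer B, take rod from B; A=[plank,reel,gear,ingot,orb] B=[mesh] C=[keg,rod]
Tick 3: prefer A, take plank from A; A=[reel,gear,ingot,orb] B=[mesh] C=[keg,rod,plank]
Tick 4: prefer B, take mesh from B; A=[reel,gear,ingot,orb] B=[-] C=[keg,rod,plank,mesh]
Tick 5: prefer A, take reel from A; A=[gear,ingot,orb] B=[-] C=[keg,rod,plank,mesh,reel]
Tick 6: prefer B, take gear from A; A=[ingot,orb] B=[-] C=[keg,rod,plank,mesh,reel,gear]
Tick 7: prefer A, take ingot from A; A=[orb] B=[-] C=[keg,rod,plank,mesh,reel,gear,ingot]
Tick 8: prefer B, take orb from A; A=[-] B=[-] C=[keg,rod,plank,mesh,reel,gear,ingot,orb]
Tick 9: prefer A, both empty, nothing taken; A=[-] B=[-] C=[keg,rod,plank,mesh,reel,gear,ingot,orb]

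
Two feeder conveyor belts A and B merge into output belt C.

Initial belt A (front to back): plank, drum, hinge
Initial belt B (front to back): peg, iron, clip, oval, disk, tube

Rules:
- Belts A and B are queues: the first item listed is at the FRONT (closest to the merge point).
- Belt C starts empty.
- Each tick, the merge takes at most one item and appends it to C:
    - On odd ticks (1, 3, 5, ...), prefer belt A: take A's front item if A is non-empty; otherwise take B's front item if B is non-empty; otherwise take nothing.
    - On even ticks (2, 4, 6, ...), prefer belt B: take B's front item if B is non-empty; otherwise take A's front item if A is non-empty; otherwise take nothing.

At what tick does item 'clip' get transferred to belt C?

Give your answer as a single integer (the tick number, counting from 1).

Answer: 6

Derivation:
Tick 1: prefer A, take plank from A; A=[drum,hinge] B=[peg,iron,clip,oval,disk,tube] C=[plank]
Tick 2: prefer B, take peg from B; A=[drum,hinge] B=[iron,clip,oval,disk,tube] C=[plank,peg]
Tick 3: prefer A, take drum from A; A=[hinge] B=[iron,clip,oval,disk,tube] C=[plank,peg,drum]
Tick 4: prefer B, take iron from B; A=[hinge] B=[clip,oval,disk,tube] C=[plank,peg,drum,iron]
Tick 5: prefer A, take hinge from A; A=[-] B=[clip,oval,disk,tube] C=[plank,peg,drum,iron,hinge]
Tick 6: prefer B, take clip from B; A=[-] B=[oval,disk,tube] C=[plank,peg,drum,iron,hinge,clip]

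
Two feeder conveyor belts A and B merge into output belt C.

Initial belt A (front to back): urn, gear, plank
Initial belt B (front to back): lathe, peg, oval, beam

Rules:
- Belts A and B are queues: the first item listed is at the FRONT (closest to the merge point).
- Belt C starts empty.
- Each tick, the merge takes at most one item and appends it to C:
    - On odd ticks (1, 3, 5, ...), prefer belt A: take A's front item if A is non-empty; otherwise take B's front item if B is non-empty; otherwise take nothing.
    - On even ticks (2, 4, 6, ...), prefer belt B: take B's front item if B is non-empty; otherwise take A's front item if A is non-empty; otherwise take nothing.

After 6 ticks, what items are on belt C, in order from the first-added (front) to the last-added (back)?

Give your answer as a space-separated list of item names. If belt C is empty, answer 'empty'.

Answer: urn lathe gear peg plank oval

Derivation:
Tick 1: prefer A, take urn from A; A=[gear,plank] B=[lathe,peg,oval,beam] C=[urn]
Tick 2: prefer B, take lathe from B; A=[gear,plank] B=[peg,oval,beam] C=[urn,lathe]
Tick 3: prefer A, take gear from A; A=[plank] B=[peg,oval,beam] C=[urn,lathe,gear]
Tick 4: prefer B, take peg from B; A=[plank] B=[oval,beam] C=[urn,lathe,gear,peg]
Tick 5: prefer A, take plank from A; A=[-] B=[oval,beam] C=[urn,lathe,gear,peg,plank]
Tick 6: prefer B, take oval from B; A=[-] B=[beam] C=[urn,lathe,gear,peg,plank,oval]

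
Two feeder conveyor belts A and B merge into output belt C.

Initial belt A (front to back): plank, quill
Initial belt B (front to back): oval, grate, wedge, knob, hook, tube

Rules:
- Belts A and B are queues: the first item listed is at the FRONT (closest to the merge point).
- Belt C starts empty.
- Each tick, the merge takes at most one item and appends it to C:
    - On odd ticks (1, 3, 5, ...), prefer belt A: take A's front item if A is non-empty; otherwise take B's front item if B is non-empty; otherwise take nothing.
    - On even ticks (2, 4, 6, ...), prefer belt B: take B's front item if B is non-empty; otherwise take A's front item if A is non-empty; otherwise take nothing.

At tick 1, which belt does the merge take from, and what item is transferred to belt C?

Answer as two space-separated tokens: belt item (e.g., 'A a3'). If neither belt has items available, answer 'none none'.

Answer: A plank

Derivation:
Tick 1: prefer A, take plank from A; A=[quill] B=[oval,grate,wedge,knob,hook,tube] C=[plank]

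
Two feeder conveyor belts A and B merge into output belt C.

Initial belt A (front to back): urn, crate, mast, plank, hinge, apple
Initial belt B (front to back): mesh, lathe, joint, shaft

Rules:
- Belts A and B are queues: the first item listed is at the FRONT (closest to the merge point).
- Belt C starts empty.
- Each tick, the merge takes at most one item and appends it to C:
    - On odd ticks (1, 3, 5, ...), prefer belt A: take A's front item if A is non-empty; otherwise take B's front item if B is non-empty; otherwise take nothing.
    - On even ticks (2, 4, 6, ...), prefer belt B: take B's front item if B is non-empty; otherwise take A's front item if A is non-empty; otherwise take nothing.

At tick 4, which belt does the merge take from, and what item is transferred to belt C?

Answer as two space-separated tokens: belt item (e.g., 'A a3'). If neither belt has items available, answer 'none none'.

Answer: B lathe

Derivation:
Tick 1: prefer A, take urn from A; A=[crate,mast,plank,hinge,apple] B=[mesh,lathe,joint,shaft] C=[urn]
Tick 2: prefer B, take mesh from B; A=[crate,mast,plank,hinge,apple] B=[lathe,joint,shaft] C=[urn,mesh]
Tick 3: prefer A, take crate from A; A=[mast,plank,hinge,apple] B=[lathe,joint,shaft] C=[urn,mesh,crate]
Tick 4: prefer B, take lathe from B; A=[mast,plank,hinge,apple] B=[joint,shaft] C=[urn,mesh,crate,lathe]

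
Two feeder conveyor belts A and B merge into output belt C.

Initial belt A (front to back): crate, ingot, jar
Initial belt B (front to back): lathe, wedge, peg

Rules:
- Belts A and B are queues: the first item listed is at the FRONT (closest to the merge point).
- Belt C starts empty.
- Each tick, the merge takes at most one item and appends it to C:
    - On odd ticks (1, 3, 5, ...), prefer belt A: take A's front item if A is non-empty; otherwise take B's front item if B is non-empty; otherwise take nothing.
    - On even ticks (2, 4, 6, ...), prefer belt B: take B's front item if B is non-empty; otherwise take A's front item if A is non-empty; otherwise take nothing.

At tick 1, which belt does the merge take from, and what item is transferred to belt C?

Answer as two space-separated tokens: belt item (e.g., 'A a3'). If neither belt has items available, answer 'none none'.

Answer: A crate

Derivation:
Tick 1: prefer A, take crate from A; A=[ingot,jar] B=[lathe,wedge,peg] C=[crate]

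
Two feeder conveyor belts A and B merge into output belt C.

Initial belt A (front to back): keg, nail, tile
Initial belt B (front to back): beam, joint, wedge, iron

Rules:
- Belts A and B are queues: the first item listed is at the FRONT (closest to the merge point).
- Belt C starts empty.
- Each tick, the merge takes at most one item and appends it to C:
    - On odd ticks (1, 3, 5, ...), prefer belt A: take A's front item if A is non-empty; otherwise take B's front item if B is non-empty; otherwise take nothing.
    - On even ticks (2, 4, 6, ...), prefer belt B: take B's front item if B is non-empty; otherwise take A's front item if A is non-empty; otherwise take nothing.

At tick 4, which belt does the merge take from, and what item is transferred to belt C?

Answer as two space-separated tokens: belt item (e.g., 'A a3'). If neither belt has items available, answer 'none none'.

Answer: B joint

Derivation:
Tick 1: prefer A, take keg from A; A=[nail,tile] B=[beam,joint,wedge,iron] C=[keg]
Tick 2: prefer B, take beam from B; A=[nail,tile] B=[joint,wedge,iron] C=[keg,beam]
Tick 3: prefer A, take nail from A; A=[tile] B=[joint,wedge,iron] C=[keg,beam,nail]
Tick 4: prefer B, take joint from B; A=[tile] B=[wedge,iron] C=[keg,beam,nail,joint]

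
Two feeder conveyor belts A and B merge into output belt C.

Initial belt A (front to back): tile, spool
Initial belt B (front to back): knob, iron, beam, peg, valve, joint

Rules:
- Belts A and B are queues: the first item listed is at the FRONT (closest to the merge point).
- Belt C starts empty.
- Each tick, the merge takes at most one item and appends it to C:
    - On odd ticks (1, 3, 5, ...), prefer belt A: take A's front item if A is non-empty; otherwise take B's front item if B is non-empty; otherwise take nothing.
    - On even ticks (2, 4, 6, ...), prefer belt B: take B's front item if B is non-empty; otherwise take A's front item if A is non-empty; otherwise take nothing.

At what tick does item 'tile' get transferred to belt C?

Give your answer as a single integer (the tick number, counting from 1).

Tick 1: prefer A, take tile from A; A=[spool] B=[knob,iron,beam,peg,valve,joint] C=[tile]

Answer: 1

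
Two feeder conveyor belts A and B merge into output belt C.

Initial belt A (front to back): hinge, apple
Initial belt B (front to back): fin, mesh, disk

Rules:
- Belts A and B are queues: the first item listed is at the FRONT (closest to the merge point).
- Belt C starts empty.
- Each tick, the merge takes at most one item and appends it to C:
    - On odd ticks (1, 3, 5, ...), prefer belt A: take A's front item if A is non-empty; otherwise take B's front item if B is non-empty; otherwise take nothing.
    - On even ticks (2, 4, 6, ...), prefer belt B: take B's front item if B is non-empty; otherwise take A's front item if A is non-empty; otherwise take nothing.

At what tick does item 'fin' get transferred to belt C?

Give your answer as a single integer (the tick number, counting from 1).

Tick 1: prefer A, take hinge from A; A=[apple] B=[fin,mesh,disk] C=[hinge]
Tick 2: prefer B, take fin from B; A=[apple] B=[mesh,disk] C=[hinge,fin]

Answer: 2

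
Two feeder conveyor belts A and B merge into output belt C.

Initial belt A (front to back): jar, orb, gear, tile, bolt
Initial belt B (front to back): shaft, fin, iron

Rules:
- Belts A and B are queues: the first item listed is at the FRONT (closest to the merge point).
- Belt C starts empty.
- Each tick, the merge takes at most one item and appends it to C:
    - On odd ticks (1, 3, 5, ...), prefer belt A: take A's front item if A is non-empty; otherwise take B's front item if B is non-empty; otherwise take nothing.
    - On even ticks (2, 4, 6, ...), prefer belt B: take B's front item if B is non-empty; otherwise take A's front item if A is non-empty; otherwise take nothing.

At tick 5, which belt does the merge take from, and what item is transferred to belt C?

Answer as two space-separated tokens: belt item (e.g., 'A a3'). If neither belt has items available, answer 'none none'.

Tick 1: prefer A, take jar from A; A=[orb,gear,tile,bolt] B=[shaft,fin,iron] C=[jar]
Tick 2: prefer B, take shaft from B; A=[orb,gear,tile,bolt] B=[fin,iron] C=[jar,shaft]
Tick 3: prefer A, take orb from A; A=[gear,tile,bolt] B=[fin,iron] C=[jar,shaft,orb]
Tick 4: prefer B, take fin from B; A=[gear,tile,bolt] B=[iron] C=[jar,shaft,orb,fin]
Tick 5: prefer A, take gear from A; A=[tile,bolt] B=[iron] C=[jar,shaft,orb,fin,gear]

Answer: A gear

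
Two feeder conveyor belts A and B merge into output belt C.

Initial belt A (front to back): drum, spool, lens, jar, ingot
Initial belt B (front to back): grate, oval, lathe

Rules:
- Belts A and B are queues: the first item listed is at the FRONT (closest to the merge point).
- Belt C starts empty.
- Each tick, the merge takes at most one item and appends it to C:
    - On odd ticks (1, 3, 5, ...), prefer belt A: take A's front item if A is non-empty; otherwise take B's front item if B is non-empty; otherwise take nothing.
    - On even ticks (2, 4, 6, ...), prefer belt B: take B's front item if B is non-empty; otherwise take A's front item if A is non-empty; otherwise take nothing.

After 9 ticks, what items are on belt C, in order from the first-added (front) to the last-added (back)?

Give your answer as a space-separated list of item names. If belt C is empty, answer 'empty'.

Answer: drum grate spool oval lens lathe jar ingot

Derivation:
Tick 1: prefer A, take drum from A; A=[spool,lens,jar,ingot] B=[grate,oval,lathe] C=[drum]
Tick 2: prefer B, take grate from B; A=[spool,lens,jar,ingot] B=[oval,lathe] C=[drum,grate]
Tick 3: prefer A, take spool from A; A=[lens,jar,ingot] B=[oval,lathe] C=[drum,grate,spool]
Tick 4: prefer B, take oval from B; A=[lens,jar,ingot] B=[lathe] C=[drum,grate,spool,oval]
Tick 5: prefer A, take lens from A; A=[jar,ingot] B=[lathe] C=[drum,grate,spool,oval,lens]
Tick 6: prefer B, take lathe from B; A=[jar,ingot] B=[-] C=[drum,grate,spool,oval,lens,lathe]
Tick 7: prefer A, take jar from A; A=[ingot] B=[-] C=[drum,grate,spool,oval,lens,lathe,jar]
Tick 8: prefer B, take ingot from A; A=[-] B=[-] C=[drum,grate,spool,oval,lens,lathe,jar,ingot]
Tick 9: prefer A, both empty, nothing taken; A=[-] B=[-] C=[drum,grate,spool,oval,lens,lathe,jar,ingot]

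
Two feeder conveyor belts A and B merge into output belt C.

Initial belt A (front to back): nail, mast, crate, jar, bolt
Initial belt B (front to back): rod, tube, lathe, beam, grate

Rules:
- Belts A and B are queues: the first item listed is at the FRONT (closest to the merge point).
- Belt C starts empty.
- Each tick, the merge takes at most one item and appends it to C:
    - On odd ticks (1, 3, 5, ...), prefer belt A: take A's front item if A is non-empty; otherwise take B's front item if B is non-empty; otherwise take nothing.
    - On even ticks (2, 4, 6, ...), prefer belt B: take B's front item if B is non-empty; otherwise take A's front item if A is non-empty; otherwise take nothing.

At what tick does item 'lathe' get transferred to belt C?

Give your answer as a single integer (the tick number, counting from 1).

Answer: 6

Derivation:
Tick 1: prefer A, take nail from A; A=[mast,crate,jar,bolt] B=[rod,tube,lathe,beam,grate] C=[nail]
Tick 2: prefer B, take rod from B; A=[mast,crate,jar,bolt] B=[tube,lathe,beam,grate] C=[nail,rod]
Tick 3: prefer A, take mast from A; A=[crate,jar,bolt] B=[tube,lathe,beam,grate] C=[nail,rod,mast]
Tick 4: prefer B, take tube from B; A=[crate,jar,bolt] B=[lathe,beam,grate] C=[nail,rod,mast,tube]
Tick 5: prefer A, take crate from A; A=[jar,bolt] B=[lathe,beam,grate] C=[nail,rod,mast,tube,crate]
Tick 6: prefer B, take lathe from B; A=[jar,bolt] B=[beam,grate] C=[nail,rod,mast,tube,crate,lathe]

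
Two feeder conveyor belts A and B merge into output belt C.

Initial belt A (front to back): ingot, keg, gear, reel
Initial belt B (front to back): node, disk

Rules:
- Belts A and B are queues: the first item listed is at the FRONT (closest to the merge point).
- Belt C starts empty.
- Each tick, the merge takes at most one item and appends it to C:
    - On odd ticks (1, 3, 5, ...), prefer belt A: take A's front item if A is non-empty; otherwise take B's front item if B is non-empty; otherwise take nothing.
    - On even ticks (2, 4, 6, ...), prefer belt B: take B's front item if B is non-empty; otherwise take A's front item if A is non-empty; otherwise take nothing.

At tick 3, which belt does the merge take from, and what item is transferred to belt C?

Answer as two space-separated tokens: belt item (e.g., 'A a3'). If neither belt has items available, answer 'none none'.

Answer: A keg

Derivation:
Tick 1: prefer A, take ingot from A; A=[keg,gear,reel] B=[node,disk] C=[ingot]
Tick 2: prefer B, take node from B; A=[keg,gear,reel] B=[disk] C=[ingot,node]
Tick 3: prefer A, take keg from A; A=[gear,reel] B=[disk] C=[ingot,node,keg]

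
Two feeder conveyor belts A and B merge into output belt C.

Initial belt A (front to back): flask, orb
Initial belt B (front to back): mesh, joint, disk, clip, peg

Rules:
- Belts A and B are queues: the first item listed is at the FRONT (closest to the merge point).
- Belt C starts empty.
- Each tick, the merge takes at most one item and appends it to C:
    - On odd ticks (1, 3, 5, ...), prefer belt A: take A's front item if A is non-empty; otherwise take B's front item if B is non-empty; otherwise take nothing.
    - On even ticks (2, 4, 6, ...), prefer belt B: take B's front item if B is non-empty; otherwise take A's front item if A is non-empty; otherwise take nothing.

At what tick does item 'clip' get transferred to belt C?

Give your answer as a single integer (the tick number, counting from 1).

Tick 1: prefer A, take flask from A; A=[orb] B=[mesh,joint,disk,clip,peg] C=[flask]
Tick 2: prefer B, take mesh from B; A=[orb] B=[joint,disk,clip,peg] C=[flask,mesh]
Tick 3: prefer A, take orb from A; A=[-] B=[joint,disk,clip,peg] C=[flask,mesh,orb]
Tick 4: prefer B, take joint from B; A=[-] B=[disk,clip,peg] C=[flask,mesh,orb,joint]
Tick 5: prefer A, take disk from B; A=[-] B=[clip,peg] C=[flask,mesh,orb,joint,disk]
Tick 6: prefer B, take clip from B; A=[-] B=[peg] C=[flask,mesh,orb,joint,disk,clip]

Answer: 6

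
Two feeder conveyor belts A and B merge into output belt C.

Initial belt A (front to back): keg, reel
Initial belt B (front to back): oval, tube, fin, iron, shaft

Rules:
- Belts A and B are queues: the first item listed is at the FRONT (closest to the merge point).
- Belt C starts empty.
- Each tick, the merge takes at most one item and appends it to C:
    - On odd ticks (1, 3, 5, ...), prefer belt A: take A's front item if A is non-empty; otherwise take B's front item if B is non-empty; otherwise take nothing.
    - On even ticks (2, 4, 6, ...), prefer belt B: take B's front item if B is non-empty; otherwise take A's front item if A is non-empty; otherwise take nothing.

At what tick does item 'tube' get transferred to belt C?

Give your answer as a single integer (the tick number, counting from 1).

Tick 1: prefer A, take keg from A; A=[reel] B=[oval,tube,fin,iron,shaft] C=[keg]
Tick 2: prefer B, take oval from B; A=[reel] B=[tube,fin,iron,shaft] C=[keg,oval]
Tick 3: prefer A, take reel from A; A=[-] B=[tube,fin,iron,shaft] C=[keg,oval,reel]
Tick 4: prefer B, take tube from B; A=[-] B=[fin,iron,shaft] C=[keg,oval,reel,tube]

Answer: 4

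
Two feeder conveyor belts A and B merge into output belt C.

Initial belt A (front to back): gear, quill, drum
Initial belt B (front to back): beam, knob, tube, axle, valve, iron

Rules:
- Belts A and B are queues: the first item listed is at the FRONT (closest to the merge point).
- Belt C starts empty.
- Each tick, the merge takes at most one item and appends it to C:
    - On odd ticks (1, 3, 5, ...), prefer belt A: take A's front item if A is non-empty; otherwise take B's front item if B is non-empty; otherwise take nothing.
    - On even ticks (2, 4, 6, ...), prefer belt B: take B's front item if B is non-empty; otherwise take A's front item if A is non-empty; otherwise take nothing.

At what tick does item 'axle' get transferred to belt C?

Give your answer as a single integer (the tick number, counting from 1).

Tick 1: prefer A, take gear from A; A=[quill,drum] B=[beam,knob,tube,axle,valve,iron] C=[gear]
Tick 2: prefer B, take beam from B; A=[quill,drum] B=[knob,tube,axle,valve,iron] C=[gear,beam]
Tick 3: prefer A, take quill from A; A=[drum] B=[knob,tube,axle,valve,iron] C=[gear,beam,quill]
Tick 4: prefer B, take knob from B; A=[drum] B=[tube,axle,valve,iron] C=[gear,beam,quill,knob]
Tick 5: prefer A, take drum from A; A=[-] B=[tube,axle,valve,iron] C=[gear,beam,quill,knob,drum]
Tick 6: prefer B, take tube from B; A=[-] B=[axle,valve,iron] C=[gear,beam,quill,knob,drum,tube]
Tick 7: prefer A, take axle from B; A=[-] B=[valve,iron] C=[gear,beam,quill,knob,drum,tube,axle]

Answer: 7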